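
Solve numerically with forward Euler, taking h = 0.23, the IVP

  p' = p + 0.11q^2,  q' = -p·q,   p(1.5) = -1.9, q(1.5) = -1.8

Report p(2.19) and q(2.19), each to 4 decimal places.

Euler on (p,q): p_{n+1} = p_n + h·p', q_{n+1} = q_n + h·q'.
1.500000: (-1.900000, -1.800000); f=(-1.543600, -3.420000) → (-2.255028, -2.586600)
1.730000: (-2.255028, -2.586600); f=(-1.519073, -5.832855) → (-2.604415, -3.928157)
1.960000: (-2.604415, -3.928157); f=(-0.907069, -10.230550) → (-2.813041, -6.281183)
(p(2.19), q(2.19)) ≈ (-2.8130, -6.2812)

-2.8130, -6.2812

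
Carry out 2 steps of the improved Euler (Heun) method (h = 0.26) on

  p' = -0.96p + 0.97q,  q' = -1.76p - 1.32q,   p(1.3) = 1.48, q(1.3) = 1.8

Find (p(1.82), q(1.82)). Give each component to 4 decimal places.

Heun on (p,q): k1 = f(x_n, state_n); k2 = f(x_n + h, state_n + h·k1); state_{n+1} = state_n + (h/2)·(k1 + k2).
1.300000: (1.480000, 1.800000)
  k1 = (0.325200, -4.980800)
  predictor → (1.564552, 0.504992)
  k2 = (-1.012128, -3.420201)
  → (1.390699, 0.707870)
1.560000: (1.390699, 0.707870)
  k1 = (-0.648438, -3.382019)
  predictor → (1.222106, -0.171455)
  k2 = (-1.339533, -1.924585)
  → (1.132263, 0.018011)
(p(1.82), q(1.82)) ≈ (1.1323, 0.0180)

1.1323, 0.0180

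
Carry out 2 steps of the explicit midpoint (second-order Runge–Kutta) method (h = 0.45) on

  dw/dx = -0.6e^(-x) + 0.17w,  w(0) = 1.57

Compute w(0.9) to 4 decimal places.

Midpoint: k1 = f(x_n, w_n); k2 = f(x_n + h/2, w_n + (h/2)·k1); w_{n+1} = w_n + h·k2.
x=0.000000, w=1.570000:
  k1 = f(0.000000, 1.570000) = -0.333100
  k2 = f(0.225000, 1.495053) = -0.224951
  w ← 1.570000 + 0.45·(-0.224951) = 1.468772
x=0.450000, w=1.468772:
  k1 = f(0.450000, 1.468772) = -0.132886
  k2 = f(0.675000, 1.438873) = -0.060885
  w ← 1.468772 + 0.45·(-0.060885) = 1.441374
w(0.9) ≈ 1.4414

1.4414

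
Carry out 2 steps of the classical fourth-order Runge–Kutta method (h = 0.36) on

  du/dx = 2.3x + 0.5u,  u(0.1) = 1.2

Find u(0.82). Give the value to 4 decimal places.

2.5939

RK4: k1 = f(x_n, u_n); k2 = f(x_n + h/2, u_n + (h/2)·k1); k3 = f(x_n + h/2, u_n + (h/2)·k2); k4 = f(x_n + h, u_n + h·k3); u_{n+1} = u_n + (h/6)·(k1 + 2k2 + 2k3 + k4).
x=0.100000, u=1.200000:
  k1 = f(0.100000, 1.200000) = 0.830000
  k2 = f(0.280000, 1.349400) = 1.318700
  k3 = f(0.280000, 1.437366) = 1.362683
  k4 = f(0.460000, 1.690566) = 1.903283
  u ← 1.200000 + (0.36/6)·(k1 + 2k2 + 2k3 + k4) = 1.685763
x=0.460000, u=1.685763:
  k1 = f(0.460000, 1.685763) = 1.900881
  k2 = f(0.640000, 2.027922) = 2.485961
  k3 = f(0.640000, 2.133236) = 2.538618
  k4 = f(0.820000, 2.599665) = 3.185833
  u ← 1.685763 + (0.36/6)·(k1 + 2k2 + 2k3 + k4) = 2.593915
u(0.82) ≈ 2.5939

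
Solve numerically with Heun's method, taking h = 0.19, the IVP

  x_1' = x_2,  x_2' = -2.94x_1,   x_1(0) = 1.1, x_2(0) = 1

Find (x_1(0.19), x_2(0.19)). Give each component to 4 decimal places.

1.2316, 0.3325

Heun on (x_1,x_2): k1 = f(t_n, state_n); k2 = f(t_n + h, state_n + h·k1); state_{n+1} = state_n + (h/2)·(k1 + k2).
0.000000: (1.100000, 1.000000)
  k1 = (1.000000, -3.234000)
  predictor → (1.290000, 0.385540)
  k2 = (0.385540, -3.792600)
  → (1.231626, 0.332473)
(x_1(0.19), x_2(0.19)) ≈ (1.2316, 0.3325)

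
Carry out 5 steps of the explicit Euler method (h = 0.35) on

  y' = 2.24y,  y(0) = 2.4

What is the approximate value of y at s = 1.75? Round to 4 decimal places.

Euler: y_{n+1} = y_n + h·f(s_n, y_n).
s=0.000000, y=2.400000: f=5.376000 → y ← 2.400000 + 0.35·5.376000 = 4.281600
s=0.350000, y=4.281600: f=9.590784 → y ← 4.281600 + 0.35·9.590784 = 7.638374
s=0.700000, y=7.638374: f=17.109959 → y ← 7.638374 + 0.35·17.109959 = 13.626860
s=1.050000, y=13.626860: f=30.524166 → y ← 13.626860 + 0.35·30.524166 = 24.310318
s=1.400000, y=24.310318: f=54.455113 → y ← 24.310318 + 0.35·54.455113 = 43.369608
y(1.75) ≈ 43.3696

43.3696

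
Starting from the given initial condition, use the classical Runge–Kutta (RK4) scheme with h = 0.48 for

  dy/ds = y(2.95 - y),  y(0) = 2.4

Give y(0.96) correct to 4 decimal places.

2.9025

RK4: k1 = f(s_n, y_n); k2 = f(s_n + h/2, y_n + (h/2)·k1); k3 = f(s_n + h/2, y_n + (h/2)·k2); k4 = f(s_n + h, y_n + h·k3); y_{n+1} = y_n + (h/6)·(k1 + 2k2 + 2k3 + k4).
s=0.000000, y=2.400000:
  k1 = f(0.000000, 2.400000) = 1.320000
  k2 = f(0.240000, 2.716800) = 0.633558
  k3 = f(0.240000, 2.552054) = 1.015580
  k4 = f(0.480000, 2.887478) = 0.180530
  y ← 2.400000 + (0.48/6)·(k1 + 2k2 + 2k3 + k4) = 2.783904
s=0.480000, y=2.783904:
  k1 = f(0.480000, 2.783904) = 0.462394
  k2 = f(0.720000, 2.894879) = 0.159569
  k3 = f(0.720000, 2.822201) = 0.360675
  k4 = f(0.960000, 2.957028) = -0.020783
  y ← 2.783904 + (0.48/6)·(k1 + 2k2 + 2k3 + k4) = 2.902472
y(0.96) ≈ 2.9025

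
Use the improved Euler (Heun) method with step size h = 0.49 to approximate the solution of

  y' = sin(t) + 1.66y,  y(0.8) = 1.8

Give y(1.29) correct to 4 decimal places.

4.4137

Heun: k1 = f(t_n, y_n); k2 = f(t_n + h, y_n + h·k1); y_{n+1} = y_n + (h/2)·(k1 + k2).
t=0.800000, y=1.800000:
  k1 = f(0.800000, 1.800000) = 3.705356
  k2 = f(1.290000, 3.615624) = 6.962772
  y ← 1.800000 + (0.49/2)·(3.705356 + 6.962772) = 4.413691
y(1.29) ≈ 4.4137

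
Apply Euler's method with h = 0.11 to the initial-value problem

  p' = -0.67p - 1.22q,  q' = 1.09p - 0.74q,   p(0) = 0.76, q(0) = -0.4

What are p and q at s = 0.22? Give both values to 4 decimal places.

0.7389, -0.1630

Euler on (p,q): p_{n+1} = p_n + h·p', q_{n+1} = q_n + h·q'.
0.000000: (0.760000, -0.400000); f=(-0.021200, 1.124400) → (0.757668, -0.276316)
0.110000: (0.757668, -0.276316); f=(-0.170532, 1.030332) → (0.738909, -0.162979)
(p(0.22), q(0.22)) ≈ (0.7389, -0.1630)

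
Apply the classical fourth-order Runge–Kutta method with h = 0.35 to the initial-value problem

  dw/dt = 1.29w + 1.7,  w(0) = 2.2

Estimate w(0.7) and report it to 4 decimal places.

7.3588

RK4: k1 = f(t_n, w_n); k2 = f(t_n + h/2, w_n + (h/2)·k1); k3 = f(t_n + h/2, w_n + (h/2)·k2); k4 = f(t_n + h, w_n + h·k3); w_{n+1} = w_n + (h/6)·(k1 + 2k2 + 2k3 + k4).
t=0.000000, w=2.200000:
  k1 = f(0.000000, 2.200000) = 4.538000
  k2 = f(0.175000, 2.994150) = 5.562454
  k3 = f(0.175000, 3.173429) = 5.793724
  k4 = f(0.350000, 4.227803) = 7.153866
  w ← 2.200000 + (0.35/6)·(k1 + 2k2 + 2k3 + k4) = 4.206913
t=0.350000, w=4.206913:
  k1 = f(0.350000, 4.206913) = 7.126918
  k2 = f(0.525000, 5.454123) = 8.735819
  k3 = f(0.525000, 5.735681) = 9.099029
  k4 = f(0.700000, 7.391573) = 11.235129
  w ← 4.206913 + (0.35/6)·(k1 + 2k2 + 2k3 + k4) = 7.358765
w(0.7) ≈ 7.3588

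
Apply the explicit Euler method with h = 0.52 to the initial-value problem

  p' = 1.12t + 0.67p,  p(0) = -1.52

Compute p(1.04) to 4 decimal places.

-2.4608

Euler: p_{n+1} = p_n + h·f(t_n, p_n).
t=0.000000, p=-1.520000: f=-1.018400 → p ← -1.520000 + 0.52·(-1.018400) = -2.049568
t=0.520000, p=-2.049568: f=-0.790811 → p ← -2.049568 + 0.52·(-0.790811) = -2.460789
p(1.04) ≈ -2.4608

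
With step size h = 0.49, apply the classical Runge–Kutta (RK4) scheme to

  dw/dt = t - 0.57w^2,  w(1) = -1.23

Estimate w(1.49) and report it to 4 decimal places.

RK4: k1 = f(t_n, w_n); k2 = f(t_n + h/2, w_n + (h/2)·k1); k3 = f(t_n + h/2, w_n + (h/2)·k2); k4 = f(t_n + h, w_n + h·k3); w_{n+1} = w_n + (h/6)·(k1 + 2k2 + 2k3 + k4).
t=1.000000, w=-1.230000:
  k1 = f(1.000000, -1.230000) = 0.137647
  k2 = f(1.245000, -1.196276) = 0.429286
  k3 = f(1.245000, -1.124825) = 0.523818
  k4 = f(1.490000, -0.973329) = 0.949999
  w ← -1.230000 + (0.49/6)·(k1 + 2k2 + 2k3 + k4) = -0.985502
w(1.49) ≈ -0.9855

-0.9855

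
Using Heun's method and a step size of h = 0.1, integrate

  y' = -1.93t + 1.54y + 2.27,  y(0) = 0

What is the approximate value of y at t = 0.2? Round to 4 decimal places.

0.4878

Heun: k1 = f(t_n, y_n); k2 = f(t_n + h, y_n + h·k1); y_{n+1} = y_n + (h/2)·(k1 + k2).
t=0.000000, y=0.000000:
  k1 = f(0.000000, 0.000000) = 2.270000
  k2 = f(0.100000, 0.227000) = 2.426580
  y ← 0.000000 + (0.1/2)·(2.270000 + 2.426580) = 0.234829
t=0.100000, y=0.234829:
  k1 = f(0.100000, 0.234829) = 2.438637
  k2 = f(0.200000, 0.478693) = 2.621187
  y ← 0.234829 + (0.1/2)·(2.438637 + 2.621187) = 0.487820
y(0.2) ≈ 0.4878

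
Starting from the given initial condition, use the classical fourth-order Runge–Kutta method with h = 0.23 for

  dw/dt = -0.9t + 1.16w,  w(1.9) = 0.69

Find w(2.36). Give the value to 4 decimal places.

RK4: k1 = f(t_n, w_n); k2 = f(t_n + h/2, w_n + (h/2)·k1); k3 = f(t_n + h/2, w_n + (h/2)·k2); k4 = f(t_n + h, w_n + h·k3); w_{n+1} = w_n + (h/6)·(k1 + 2k2 + 2k3 + k4).
t=1.900000, w=0.690000:
  k1 = f(1.900000, 0.690000) = -0.909600
  k2 = f(2.015000, 0.585396) = -1.134441
  k3 = f(2.015000, 0.559539) = -1.164434
  k4 = f(2.130000, 0.422180) = -1.427271
  w ← 0.690000 + (0.23/6)·(k1 + 2k2 + 2k3 + k4) = 0.424173
t=2.130000, w=0.424173:
  k1 = f(2.130000, 0.424173) = -1.424959
  k2 = f(2.245000, 0.260303) = -1.718549
  k3 = f(2.245000, 0.226540) = -1.757714
  k4 = f(2.360000, 0.019899) = -2.100918
  w ← 0.424173 + (0.23/6)·(k1 + 2k2 + 2k3 + k4) = 0.022501
w(2.36) ≈ 0.0225

0.0225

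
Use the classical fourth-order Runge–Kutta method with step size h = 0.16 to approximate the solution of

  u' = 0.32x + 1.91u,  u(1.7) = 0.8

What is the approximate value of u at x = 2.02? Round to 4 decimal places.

1.7343

RK4: k1 = f(x_n, u_n); k2 = f(x_n + h/2, u_n + (h/2)·k1); k3 = f(x_n + h/2, u_n + (h/2)·k2); k4 = f(x_n + h, u_n + h·k3); u_{n+1} = u_n + (h/6)·(k1 + 2k2 + 2k3 + k4).
x=1.700000, u=0.800000:
  k1 = f(1.700000, 0.800000) = 2.072000
  k2 = f(1.780000, 0.965760) = 2.414202
  k3 = f(1.780000, 0.993136) = 2.466490
  k4 = f(1.860000, 1.194638) = 2.876959
  u ← 0.800000 + (0.16/6)·(k1 + 2k2 + 2k3 + k4) = 1.192276
x=1.860000, u=1.192276:
  k1 = f(1.860000, 1.192276) = 2.872447
  k2 = f(1.940000, 1.422072) = 3.336957
  k3 = f(1.940000, 1.459232) = 3.407934
  k4 = f(2.020000, 1.737545) = 3.965111
  u ← 1.192276 + (0.16/6)·(k1 + 2k2 + 2k3 + k4) = 1.734338
u(2.02) ≈ 1.7343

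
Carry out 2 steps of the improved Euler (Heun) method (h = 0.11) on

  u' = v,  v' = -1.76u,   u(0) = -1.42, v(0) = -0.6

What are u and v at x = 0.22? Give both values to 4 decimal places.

-1.4903, -0.0305

Heun on (u,v): k1 = f(x_n, state_n); k2 = f(x_n + h, state_n + h·k1); state_{n+1} = state_n + (h/2)·(k1 + k2).
0.000000: (-1.420000, -0.600000)
  k1 = (-0.600000, 2.499200)
  predictor → (-1.486000, -0.325088)
  k2 = (-0.325088, 2.615360)
  → (-1.470880, -0.318699)
0.110000: (-1.470880, -0.318699)
  k1 = (-0.318699, 2.588749)
  predictor → (-1.505937, -0.033937)
  k2 = (-0.033937, 2.650449)
  → (-1.490275, -0.030543)
(u(0.22), v(0.22)) ≈ (-1.4903, -0.0305)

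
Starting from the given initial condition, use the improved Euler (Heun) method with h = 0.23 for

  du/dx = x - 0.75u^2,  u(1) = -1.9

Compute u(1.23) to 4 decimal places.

-2.4083

Heun: k1 = f(x_n, u_n); k2 = f(x_n + h, u_n + h·k1); u_{n+1} = u_n + (h/2)·(k1 + k2).
x=1.000000, u=-1.900000:
  k1 = f(1.000000, -1.900000) = -1.707500
  k2 = f(1.230000, -2.292725) = -2.712441
  u ← -1.900000 + (0.23/2)·(-1.707500 + (-2.712441)) = -2.408293
u(1.23) ≈ -2.4083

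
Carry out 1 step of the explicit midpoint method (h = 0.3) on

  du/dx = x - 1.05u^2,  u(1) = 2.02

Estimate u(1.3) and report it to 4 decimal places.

Midpoint: k1 = f(x_n, u_n); k2 = f(x_n + h/2, u_n + (h/2)·k1); u_{n+1} = u_n + h·k2.
x=1.000000, u=2.020000:
  k1 = f(1.000000, 2.020000) = -3.284420
  k2 = f(1.150000, 1.527337) = -1.299396
  u ← 2.020000 + 0.3·(-1.299396) = 1.630181
u(1.3) ≈ 1.6302

1.6302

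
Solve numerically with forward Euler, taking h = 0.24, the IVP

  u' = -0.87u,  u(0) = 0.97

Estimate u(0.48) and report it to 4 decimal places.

Euler: u_{n+1} = u_n + h·f(t_n, u_n).
t=0.000000, u=0.970000: f=-0.843900 → u ← 0.970000 + 0.24·(-0.843900) = 0.767464
t=0.240000, u=0.767464: f=-0.667694 → u ← 0.767464 + 0.24·(-0.667694) = 0.607218
u(0.48) ≈ 0.6072

0.6072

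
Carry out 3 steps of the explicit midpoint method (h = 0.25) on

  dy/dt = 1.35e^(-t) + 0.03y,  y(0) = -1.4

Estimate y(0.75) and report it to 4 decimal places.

-0.7121

Midpoint: k1 = f(t_n, y_n); k2 = f(t_n + h/2, y_n + (h/2)·k1); y_{n+1} = y_n + h·k2.
t=0.000000, y=-1.400000:
  k1 = f(0.000000, -1.400000) = 1.308000
  k2 = f(0.125000, -1.236500) = 1.154276
  y ← -1.400000 + 0.25·1.154276 = -1.111431
t=0.250000, y=-1.111431:
  k1 = f(0.250000, -1.111431) = 1.018038
  k2 = f(0.375000, -0.984176) = 0.898315
  y ← -1.111431 + 0.25·0.898315 = -0.886852
t=0.500000, y=-0.886852:
  k1 = f(0.500000, -0.886852) = 0.792211
  k2 = f(0.625000, -0.787826) = 0.698968
  y ← -0.886852 + 0.25·0.698968 = -0.712110
y(0.75) ≈ -0.7121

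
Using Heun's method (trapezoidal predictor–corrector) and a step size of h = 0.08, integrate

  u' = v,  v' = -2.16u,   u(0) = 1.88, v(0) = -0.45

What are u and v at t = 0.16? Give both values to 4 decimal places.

Heun on (u,v): k1 = f(t_n, state_n); k2 = f(t_n + h, state_n + h·k1); state_{n+1} = state_n + (h/2)·(k1 + k2).
0.000000: (1.880000, -0.450000)
  k1 = (-0.450000, -4.060800)
  predictor → (1.844000, -0.774864)
  k2 = (-0.774864, -3.983040)
  → (1.831005, -0.771754)
0.080000: (1.831005, -0.771754)
  k1 = (-0.771754, -3.954972)
  predictor → (1.769265, -1.088151)
  k2 = (-1.088151, -3.821613)
  → (1.756609, -1.082817)
(u(0.16), v(0.16)) ≈ (1.7566, -1.0828)

1.7566, -1.0828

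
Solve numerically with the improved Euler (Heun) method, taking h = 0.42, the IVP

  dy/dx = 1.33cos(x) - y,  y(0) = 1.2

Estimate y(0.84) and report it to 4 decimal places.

Heun: k1 = f(x_n, y_n); k2 = f(x_n + h, y_n + h·k1); y_{n+1} = y_n + (h/2)·(k1 + k2).
x=0.000000, y=1.200000:
  k1 = f(0.000000, 1.200000) = 0.130000
  k2 = f(0.420000, 1.254600) = -0.040192
  y ← 1.200000 + (0.42/2)·(0.130000 + (-0.040192)) = 1.218860
x=0.420000, y=1.218860:
  k1 = f(0.420000, 1.218860) = -0.004451
  k2 = f(0.840000, 1.216990) = -0.329265
  y ← 1.218860 + (0.42/2)·(-0.004451 + (-0.329265)) = 1.148779
y(0.84) ≈ 1.1488

1.1488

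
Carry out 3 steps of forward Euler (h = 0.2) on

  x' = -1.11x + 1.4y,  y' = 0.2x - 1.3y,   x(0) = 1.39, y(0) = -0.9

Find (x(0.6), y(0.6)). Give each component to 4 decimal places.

0.2519, -0.2907

Euler on (x,y): x_{n+1} = x_n + h·x', y_{n+1} = y_n + h·y'.
0.000000: (1.390000, -0.900000); f=(-2.802900, 1.448000) → (0.829420, -0.610400)
0.200000: (0.829420, -0.610400); f=(-1.775216, 0.959404) → (0.474377, -0.418519)
0.400000: (0.474377, -0.418519); f=(-1.112485, 0.638950) → (0.251880, -0.290729)
(x(0.6), y(0.6)) ≈ (0.2519, -0.2907)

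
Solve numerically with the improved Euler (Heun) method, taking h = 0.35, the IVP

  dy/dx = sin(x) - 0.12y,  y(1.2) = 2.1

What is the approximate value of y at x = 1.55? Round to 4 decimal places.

Heun: k1 = f(x_n, y_n); k2 = f(x_n + h, y_n + h·k1); y_{n+1} = y_n + (h/2)·(k1 + k2).
x=1.200000, y=2.100000:
  k1 = f(1.200000, 2.100000) = 0.680039
  k2 = f(1.550000, 2.338014) = 0.719222
  y ← 2.100000 + (0.35/2)·(0.680039 + 0.719222) = 2.344871
y(1.55) ≈ 2.3449

2.3449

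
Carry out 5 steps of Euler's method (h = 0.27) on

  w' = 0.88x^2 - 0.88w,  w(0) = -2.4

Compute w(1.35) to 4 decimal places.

-0.1743

Euler: w_{n+1} = w_n + h·f(x_n, w_n).
x=0.000000, w=-2.400000: f=2.112000 → w ← -2.400000 + 0.27·2.112000 = -1.829760
x=0.270000, w=-1.829760: f=1.674341 → w ← -1.829760 + 0.27·1.674341 = -1.377688
x=0.540000, w=-1.377688: f=1.468973 → w ← -1.377688 + 0.27·1.468973 = -0.981065
x=0.810000, w=-0.981065: f=1.440705 → w ← -0.981065 + 0.27·1.440705 = -0.592075
x=1.080000, w=-0.592075: f=1.547458 → w ← -0.592075 + 0.27·1.547458 = -0.174261
w(1.35) ≈ -0.1743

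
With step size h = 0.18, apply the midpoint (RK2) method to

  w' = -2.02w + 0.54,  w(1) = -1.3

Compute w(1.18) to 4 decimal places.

-0.8337

Midpoint: k1 = f(x_n, w_n); k2 = f(x_n + h/2, w_n + (h/2)·k1); w_{n+1} = w_n + h·k2.
x=1.000000, w=-1.300000:
  k1 = f(1.000000, -1.300000) = 3.166000
  k2 = f(1.090000, -1.015060) = 2.590421
  w ← -1.300000 + 0.18·2.590421 = -0.833724
w(1.18) ≈ -0.8337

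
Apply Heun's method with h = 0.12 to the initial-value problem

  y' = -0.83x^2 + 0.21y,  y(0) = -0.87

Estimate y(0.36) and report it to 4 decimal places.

Heun: k1 = f(x_n, y_n); k2 = f(x_n + h, y_n + h·k1); y_{n+1} = y_n + (h/2)·(k1 + k2).
x=0.000000, y=-0.870000:
  k1 = f(0.000000, -0.870000) = -0.182700
  k2 = f(0.120000, -0.891924) = -0.199256
  y ← -0.870000 + (0.12/2)·(-0.182700 + (-0.199256)) = -0.892917
x=0.120000, y=-0.892917:
  k1 = f(0.120000, -0.892917) = -0.199465
  k2 = f(0.240000, -0.916853) = -0.240347
  y ← -0.892917 + (0.12/2)·(-0.199465 + (-0.240347)) = -0.919306
x=0.240000, y=-0.919306:
  k1 = f(0.240000, -0.919306) = -0.240862
  k2 = f(0.360000, -0.948210) = -0.306692
  y ← -0.919306 + (0.12/2)·(-0.240862 + (-0.306692)) = -0.952159
y(0.36) ≈ -0.9522

-0.9522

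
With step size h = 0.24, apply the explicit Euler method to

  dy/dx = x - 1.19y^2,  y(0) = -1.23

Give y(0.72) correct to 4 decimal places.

-3.9144

Euler: y_{n+1} = y_n + h·f(x_n, y_n).
x=0.000000, y=-1.230000: f=-1.800351 → y ← -1.230000 + 0.24·(-1.800351) = -1.662084
x=0.240000, y=-1.662084: f=-3.047404 → y ← -1.662084 + 0.24·(-3.047404) = -2.393461
x=0.480000, y=-2.393461: f=-6.337101 → y ← -2.393461 + 0.24·(-6.337101) = -3.914365
y(0.72) ≈ -3.9144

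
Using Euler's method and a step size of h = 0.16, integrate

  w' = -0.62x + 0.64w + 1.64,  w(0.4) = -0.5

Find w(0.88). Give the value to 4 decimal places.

0.0198

Euler: w_{n+1} = w_n + h·f(x_n, w_n).
x=0.400000, w=-0.500000: f=1.072000 → w ← -0.500000 + 0.16·1.072000 = -0.328480
x=0.560000, w=-0.328480: f=1.082573 → w ← -0.328480 + 0.16·1.082573 = -0.155268
x=0.720000, w=-0.155268: f=1.094228 → w ← -0.155268 + 0.16·1.094228 = 0.019808
w(0.88) ≈ 0.0198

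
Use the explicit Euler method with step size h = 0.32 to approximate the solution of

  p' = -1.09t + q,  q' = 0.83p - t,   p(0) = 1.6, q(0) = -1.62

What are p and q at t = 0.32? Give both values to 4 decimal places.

1.0816, -1.1950

Euler on (p,q): p_{n+1} = p_n + h·p', q_{n+1} = q_n + h·q'.
0.000000: (1.600000, -1.620000); f=(-1.620000, 1.328000) → (1.081600, -1.195040)
(p(0.32), q(0.32)) ≈ (1.0816, -1.1950)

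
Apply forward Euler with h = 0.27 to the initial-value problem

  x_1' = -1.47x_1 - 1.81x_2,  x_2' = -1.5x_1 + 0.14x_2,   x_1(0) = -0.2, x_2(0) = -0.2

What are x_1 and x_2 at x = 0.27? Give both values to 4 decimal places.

Euler on (x_1,x_2): x_1_{n+1} = x_1_n + h·x_1', x_2_{n+1} = x_2_n + h·x_2'.
0.000000: (-0.200000, -0.200000); f=(0.656000, 0.272000) → (-0.022880, -0.126560)
(x_1(0.27), x_2(0.27)) ≈ (-0.0229, -0.1266)

-0.0229, -0.1266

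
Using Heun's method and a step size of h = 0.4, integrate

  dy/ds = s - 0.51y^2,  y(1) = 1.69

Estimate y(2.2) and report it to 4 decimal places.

Heun: k1 = f(s_n, y_n); k2 = f(s_n + h, y_n + h·k1); y_{n+1} = y_n + (h/2)·(k1 + k2).
s=1.000000, y=1.690000:
  k1 = f(1.000000, 1.690000) = -0.456611
  k2 = f(1.400000, 1.507356) = 0.241218
  y ← 1.690000 + (0.4/2)·(-0.456611 + 0.241218) = 1.646921
s=1.400000, y=1.646921:
  k1 = f(1.400000, 1.646921) = 0.016701
  k2 = f(1.800000, 1.653602) = 0.405456
  y ← 1.646921 + (0.4/2)·(0.016701 + 0.405456) = 1.731353
s=1.800000, y=1.731353:
  k1 = f(1.800000, 1.731353) = 0.271233
  k2 = f(2.200000, 1.839846) = 0.473633
  y ← 1.731353 + (0.4/2)·(0.271233 + 0.473633) = 1.880326
y(2.2) ≈ 1.8803

1.8803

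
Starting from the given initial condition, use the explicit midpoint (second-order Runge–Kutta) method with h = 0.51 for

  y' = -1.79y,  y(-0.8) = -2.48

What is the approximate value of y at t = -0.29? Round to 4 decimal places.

Midpoint: k1 = f(t_n, y_n); k2 = f(t_n + h/2, y_n + (h/2)·k1); y_{n+1} = y_n + h·k2.
t=-0.800000, y=-2.480000:
  k1 = f(-0.800000, -2.480000) = 4.439200
  k2 = f(-0.545000, -1.348004) = 2.412927
  y ← -2.480000 + 0.51·2.412927 = -1.249407
y(-0.29) ≈ -1.2494

-1.2494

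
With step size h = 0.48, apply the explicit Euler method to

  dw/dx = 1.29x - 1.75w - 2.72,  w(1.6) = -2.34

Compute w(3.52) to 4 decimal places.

Euler: w_{n+1} = w_n + h·f(x_n, w_n).
x=1.600000, w=-2.340000: f=3.439000 → w ← -2.340000 + 0.48·3.439000 = -0.689280
x=2.080000, w=-0.689280: f=1.169440 → w ← -0.689280 + 0.48·1.169440 = -0.127949
x=2.560000, w=-0.127949: f=0.806310 → w ← -0.127949 + 0.48·0.806310 = 0.259080
x=3.040000, w=0.259080: f=0.748210 → w ← 0.259080 + 0.48·0.748210 = 0.618221
w(3.52) ≈ 0.6182

0.6182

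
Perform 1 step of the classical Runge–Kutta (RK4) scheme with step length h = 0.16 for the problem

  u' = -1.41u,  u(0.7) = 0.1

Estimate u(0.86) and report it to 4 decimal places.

RK4: k1 = f(x_n, u_n); k2 = f(x_n + h/2, u_n + (h/2)·k1); k3 = f(x_n + h/2, u_n + (h/2)·k2); k4 = f(x_n + h, u_n + h·k3); u_{n+1} = u_n + (h/6)·(k1 + 2k2 + 2k3 + k4).
x=0.700000, u=0.100000:
  k1 = f(0.700000, 0.100000) = -0.141000
  k2 = f(0.780000, 0.088720) = -0.125095
  k3 = f(0.780000, 0.089992) = -0.126889
  k4 = f(0.860000, 0.079698) = -0.112374
  u ← 0.100000 + (0.16/6)·(k1 + 2k2 + 2k3 + k4) = 0.079804
u(0.86) ≈ 0.0798

0.0798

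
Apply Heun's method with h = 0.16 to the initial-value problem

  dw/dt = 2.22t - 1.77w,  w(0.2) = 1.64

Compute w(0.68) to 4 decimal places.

Heun: k1 = f(t_n, w_n); k2 = f(t_n + h, w_n + h·k1); w_{n+1} = w_n + (h/2)·(k1 + k2).
t=0.200000, w=1.640000:
  k1 = f(0.200000, 1.640000) = -2.458800
  k2 = f(0.360000, 1.246592) = -1.407268
  w ← 1.640000 + (0.16/2)·(-2.458800 + (-1.407268)) = 1.330715
t=0.360000, w=1.330715:
  k1 = f(0.360000, 1.330715) = -1.556165
  k2 = f(0.520000, 1.081728) = -0.760259
  w ← 1.330715 + (0.16/2)·(-1.556165 + (-0.760259)) = 1.145401
t=0.520000, w=1.145401:
  k1 = f(0.520000, 1.145401) = -0.872959
  k2 = f(0.680000, 1.005727) = -0.270537
  w ← 1.145401 + (0.16/2)·(-0.872959 + (-0.270537)) = 1.053921
w(0.68) ≈ 1.0539

1.0539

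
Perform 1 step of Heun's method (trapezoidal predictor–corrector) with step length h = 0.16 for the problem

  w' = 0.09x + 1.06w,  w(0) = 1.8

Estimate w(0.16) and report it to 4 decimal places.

Heun: k1 = f(x_n, w_n); k2 = f(x_n + h, w_n + h·k1); w_{n+1} = w_n + (h/2)·(k1 + k2).
x=0.000000, w=1.800000:
  k1 = f(0.000000, 1.800000) = 1.908000
  k2 = f(0.160000, 2.105280) = 2.245997
  w ← 1.800000 + (0.16/2)·(1.908000 + 2.245997) = 2.132320
w(0.16) ≈ 2.1323

2.1323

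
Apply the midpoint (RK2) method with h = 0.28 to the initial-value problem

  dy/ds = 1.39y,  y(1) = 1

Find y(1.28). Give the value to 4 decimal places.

Midpoint: k1 = f(s_n, y_n); k2 = f(s_n + h/2, y_n + (h/2)·k1); y_{n+1} = y_n + h·k2.
s=1.000000, y=1.000000:
  k1 = f(1.000000, 1.000000) = 1.390000
  k2 = f(1.140000, 1.194600) = 1.660494
  y ← 1.000000 + 0.28·1.660494 = 1.464938
y(1.28) ≈ 1.4649

1.4649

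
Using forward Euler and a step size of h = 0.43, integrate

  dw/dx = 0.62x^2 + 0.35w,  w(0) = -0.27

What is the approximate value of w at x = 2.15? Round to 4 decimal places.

1.0909

Euler: w_{n+1} = w_n + h·f(x_n, w_n).
x=0.000000, w=-0.270000: f=-0.094500 → w ← -0.270000 + 0.43·(-0.094500) = -0.310635
x=0.430000, w=-0.310635: f=0.005916 → w ← -0.310635 + 0.43·0.005916 = -0.308091
x=0.860000, w=-0.308091: f=0.350720 → w ← -0.308091 + 0.43·0.350720 = -0.157282
x=1.290000, w=-0.157282: f=0.976693 → w ← -0.157282 + 0.43·0.976693 = 0.262697
x=1.720000, w=0.262697: f=1.926152 → w ← 0.262697 + 0.43·1.926152 = 1.090942
w(2.15) ≈ 1.0909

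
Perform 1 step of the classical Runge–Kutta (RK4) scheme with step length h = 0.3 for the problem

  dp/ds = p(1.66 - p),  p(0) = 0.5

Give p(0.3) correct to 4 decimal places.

RK4: k1 = f(s_n, p_n); k2 = f(s_n + h/2, p_n + (h/2)·k1); k3 = f(s_n + h/2, p_n + (h/2)·k2); k4 = f(s_n + h, p_n + h·k3); p_{n+1} = p_n + (h/6)·(k1 + 2k2 + 2k3 + k4).
s=0.000000, p=0.500000:
  k1 = f(0.000000, 0.500000) = 0.580000
  k2 = f(0.150000, 0.587000) = 0.629851
  k3 = f(0.150000, 0.594478) = 0.633429
  k4 = f(0.300000, 0.690029) = 0.669308
  p ← 0.500000 + (0.3/6)·(k1 + 2k2 + 2k3 + k4) = 0.688793
p(0.3) ≈ 0.6888

0.6888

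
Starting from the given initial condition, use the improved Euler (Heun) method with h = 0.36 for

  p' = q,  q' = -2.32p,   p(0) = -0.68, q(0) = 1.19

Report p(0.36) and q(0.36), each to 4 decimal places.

-0.1494, 1.5790

Heun on (p,q): k1 = f(t_n, state_n); k2 = f(t_n + h, state_n + h·k1); state_{n+1} = state_n + (h/2)·(k1 + k2).
0.000000: (-0.680000, 1.190000)
  k1 = (1.190000, 1.577600)
  predictor → (-0.251600, 1.757936)
  k2 = (1.757936, 0.583712)
  → (-0.149372, 1.579036)
(p(0.36), q(0.36)) ≈ (-0.1494, 1.5790)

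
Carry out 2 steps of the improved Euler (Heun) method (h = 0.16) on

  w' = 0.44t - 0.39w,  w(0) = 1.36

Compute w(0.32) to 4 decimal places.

Heun: k1 = f(t_n, w_n); k2 = f(t_n + h, w_n + h·k1); w_{n+1} = w_n + (h/2)·(k1 + k2).
t=0.000000, w=1.360000:
  k1 = f(0.000000, 1.360000) = -0.530400
  k2 = f(0.160000, 1.275136) = -0.426903
  w ← 1.360000 + (0.16/2)·(-0.530400 + (-0.426903)) = 1.283416
t=0.160000, w=1.283416:
  k1 = f(0.160000, 1.283416) = -0.430132
  k2 = f(0.320000, 1.214595) = -0.332892
  w ← 1.283416 + (0.16/2)·(-0.430132 + (-0.332892)) = 1.222374
w(0.32) ≈ 1.2224

1.2224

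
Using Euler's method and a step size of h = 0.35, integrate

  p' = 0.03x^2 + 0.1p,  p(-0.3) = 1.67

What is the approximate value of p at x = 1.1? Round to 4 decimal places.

1.9251

Euler: p_{n+1} = p_n + h·f(x_n, p_n).
x=-0.300000, p=1.670000: f=0.169700 → p ← 1.670000 + 0.35·0.169700 = 1.729395
x=0.050000, p=1.729395: f=0.173015 → p ← 1.729395 + 0.35·0.173015 = 1.789950
x=0.400000, p=1.789950: f=0.183795 → p ← 1.789950 + 0.35·0.183795 = 1.854278
x=0.750000, p=1.854278: f=0.202303 → p ← 1.854278 + 0.35·0.202303 = 1.925084
p(1.1) ≈ 1.9251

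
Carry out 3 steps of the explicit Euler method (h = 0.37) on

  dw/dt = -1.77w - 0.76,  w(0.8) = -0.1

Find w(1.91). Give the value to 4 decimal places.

Euler: w_{n+1} = w_n + h·f(t_n, w_n).
t=0.800000, w=-0.100000: f=-0.583000 → w ← -0.100000 + 0.37·(-0.583000) = -0.315710
t=1.170000, w=-0.315710: f=-0.201193 → w ← -0.315710 + 0.37·(-0.201193) = -0.390152
t=1.540000, w=-0.390152: f=-0.069432 → w ← -0.390152 + 0.37·(-0.069432) = -0.415841
w(1.91) ≈ -0.4158

-0.4158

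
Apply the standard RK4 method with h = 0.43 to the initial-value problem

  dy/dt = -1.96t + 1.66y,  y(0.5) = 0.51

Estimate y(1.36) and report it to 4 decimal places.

RK4: k1 = f(t_n, y_n); k2 = f(t_n + h/2, y_n + (h/2)·k1); k3 = f(t_n + h/2, y_n + (h/2)·k2); k4 = f(t_n + h, y_n + h·k3); y_{n+1} = y_n + (h/6)·(k1 + 2k2 + 2k3 + k4).
t=0.500000, y=0.510000:
  k1 = f(0.500000, 0.510000) = -0.133400
  k2 = f(0.715000, 0.481319) = -0.602410
  k3 = f(0.715000, 0.380482) = -0.769800
  k4 = f(0.930000, 0.178986) = -1.525683
  y ← 0.510000 + (0.43/6)·(k1 + 2k2 + 2k3 + k4) = 0.194415
t=0.930000, y=0.194415:
  k1 = f(0.930000, 0.194415) = -1.500070
  k2 = f(1.145000, -0.128100) = -2.456845
  k3 = f(1.145000, -0.333806) = -2.798318
  k4 = f(1.360000, -1.008861) = -4.340310
  y ← 0.194415 + (0.43/6)·(k1 + 2k2 + 2k3 + k4) = -0.977385
y(1.36) ≈ -0.9774

-0.9774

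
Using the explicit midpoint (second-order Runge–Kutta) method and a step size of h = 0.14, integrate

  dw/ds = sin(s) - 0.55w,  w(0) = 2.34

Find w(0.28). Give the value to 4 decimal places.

2.0438

Midpoint: k1 = f(s_n, w_n); k2 = f(s_n + h/2, w_n + (h/2)·k1); w_{n+1} = w_n + h·k2.
s=0.000000, w=2.340000:
  k1 = f(0.000000, 2.340000) = -1.287000
  k2 = f(0.070000, 2.249910) = -1.167508
  w ← 2.340000 + 0.14·(-1.167508) = 2.176549
s=0.140000, w=2.176549:
  k1 = f(0.140000, 2.176549) = -1.057559
  k2 = f(0.210000, 2.102520) = -0.947926
  w ← 2.176549 + 0.14·(-0.947926) = 2.043839
w(0.28) ≈ 2.0438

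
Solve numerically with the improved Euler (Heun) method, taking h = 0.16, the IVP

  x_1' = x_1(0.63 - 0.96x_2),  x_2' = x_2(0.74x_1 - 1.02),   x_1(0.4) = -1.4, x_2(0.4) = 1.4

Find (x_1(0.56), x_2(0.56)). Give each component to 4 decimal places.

-1.2931, 1.0241

Heun on (x_1,x_2): k1 = f(t_n, state_n); k2 = f(t_n + h, state_n + h·k1); state_{n+1} = state_n + (h/2)·(k1 + k2).
0.400000: (-1.400000, 1.400000)
  k1 = (0.999600, -2.878400)
  predictor → (-1.240064, 0.939456)
  k2 = (0.337146, -1.820334)
  → (-1.293060, 1.024101)
(x_1(0.56), x_2(0.56)) ≈ (-1.2931, 1.0241)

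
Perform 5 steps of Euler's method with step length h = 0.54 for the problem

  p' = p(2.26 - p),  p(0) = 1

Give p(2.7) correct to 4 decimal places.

Euler: p_{n+1} = p_n + h·f(s_n, p_n).
s=0.000000, p=1.000000: f=1.260000 → p ← 1.000000 + 0.54·1.260000 = 1.680400
s=0.540000, p=1.680400: f=0.973960 → p ← 1.680400 + 0.54·0.973960 = 2.206338
s=1.080000, p=2.206338: f=0.118396 → p ← 2.206338 + 0.54·0.118396 = 2.270272
s=1.620000, p=2.270272: f=-0.023320 → p ← 2.270272 + 0.54·(-0.023320) = 2.257679
s=2.160000, p=2.257679: f=0.005240 → p ← 2.257679 + 0.54·0.005240 = 2.260509
p(2.7) ≈ 2.2605

2.2605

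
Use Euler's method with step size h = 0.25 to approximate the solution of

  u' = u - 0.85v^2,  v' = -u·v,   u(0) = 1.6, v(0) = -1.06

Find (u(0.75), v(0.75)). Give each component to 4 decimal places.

2.6176, -0.1677

Euler on (u,v): u_{n+1} = u_n + h·u', v_{n+1} = v_n + h·v'.
0.000000: (1.600000, -1.060000); f=(0.644940, 1.696000) → (1.761235, -0.636000)
0.250000: (1.761235, -0.636000); f=(1.417413, 1.120145) → (2.115588, -0.355964)
0.500000: (2.115588, -0.355964); f=(2.007885, 0.753073) → (2.617560, -0.167696)
(u(0.75), v(0.75)) ≈ (2.6176, -0.1677)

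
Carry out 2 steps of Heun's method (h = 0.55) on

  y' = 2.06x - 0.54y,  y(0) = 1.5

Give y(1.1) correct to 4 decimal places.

1.9122

Heun: k1 = f(x_n, y_n); k2 = f(x_n + h, y_n + h·k1); y_{n+1} = y_n + (h/2)·(k1 + k2).
x=0.000000, y=1.500000:
  k1 = f(0.000000, 1.500000) = -0.810000
  k2 = f(0.550000, 1.054500) = 0.563570
  y ← 1.500000 + (0.55/2)·(-0.810000 + 0.563570) = 1.432232
x=0.550000, y=1.432232:
  k1 = f(0.550000, 1.432232) = 0.359595
  k2 = f(1.100000, 1.630009) = 1.385795
  y ← 1.432232 + (0.55/2)·(0.359595 + 1.385795) = 1.912214
y(1.1) ≈ 1.9122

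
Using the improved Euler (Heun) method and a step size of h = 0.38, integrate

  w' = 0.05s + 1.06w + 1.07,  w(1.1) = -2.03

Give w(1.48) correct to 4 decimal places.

-2.4952

Heun: k1 = f(s_n, w_n); k2 = f(s_n + h, w_n + h·k1); w_{n+1} = w_n + (h/2)·(k1 + k2).
s=1.100000, w=-2.030000:
  k1 = f(1.100000, -2.030000) = -1.026800
  k2 = f(1.480000, -2.420184) = -1.421395
  w ← -2.030000 + (0.38/2)·(-1.026800 + (-1.421395)) = -2.495157
w(1.48) ≈ -2.4952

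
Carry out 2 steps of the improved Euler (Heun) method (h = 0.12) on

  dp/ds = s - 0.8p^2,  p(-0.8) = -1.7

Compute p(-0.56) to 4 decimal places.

Heun: k1 = f(s_n, p_n); k2 = f(s_n + h, p_n + h·k1); p_{n+1} = p_n + (h/2)·(k1 + k2).
s=-0.800000, p=-1.700000:
  k1 = f(-0.800000, -1.700000) = -3.112000
  k2 = f(-0.680000, -2.073440) = -4.119323
  p ← -1.700000 + (0.12/2)·(-3.112000 + (-4.119323)) = -2.133879
s=-0.680000, p=-2.133879:
  k1 = f(-0.680000, -2.133879) = -4.322753
  k2 = f(-0.560000, -2.652610) = -6.189071
  p ← -2.133879 + (0.12/2)·(-4.322753 + (-6.189071)) = -2.764589
p(-0.56) ≈ -2.7646

-2.7646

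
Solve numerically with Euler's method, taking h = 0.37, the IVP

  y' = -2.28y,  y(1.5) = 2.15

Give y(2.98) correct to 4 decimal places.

0.0013

Euler: y_{n+1} = y_n + h·f(s_n, y_n).
s=1.500000, y=2.150000: f=-4.902000 → y ← 2.150000 + 0.37·(-4.902000) = 0.336260
s=1.870000, y=0.336260: f=-0.766673 → y ← 0.336260 + 0.37·(-0.766673) = 0.052591
s=2.240000, y=0.052591: f=-0.119908 → y ← 0.052591 + 0.37·(-0.119908) = 0.008225
s=2.610000, y=0.008225: f=-0.018754 → y ← 0.008225 + 0.37·(-0.018754) = 0.001286
y(2.98) ≈ 0.0013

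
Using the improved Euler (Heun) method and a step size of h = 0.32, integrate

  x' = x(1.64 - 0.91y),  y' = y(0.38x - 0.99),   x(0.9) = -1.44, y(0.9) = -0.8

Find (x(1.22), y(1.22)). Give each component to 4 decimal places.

-2.7996, -0.4763

Heun on (x,y): k1 = f(t_n, state_n); k2 = f(t_n + h, state_n + h·k1); state_{n+1} = state_n + (h/2)·(k1 + k2).
0.900000: (-1.440000, -0.800000)
  k1 = (-3.409920, 1.229760)
  predictor → (-2.531174, -0.406477)
  k2 = (-5.087392, 0.793380)
  → (-2.799570, -0.476298)
(x(1.22), y(1.22)) ≈ (-2.7996, -0.4763)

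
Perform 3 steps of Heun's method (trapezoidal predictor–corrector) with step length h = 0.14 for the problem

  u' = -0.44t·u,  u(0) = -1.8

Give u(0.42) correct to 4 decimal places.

-1.7314

Heun: k1 = f(t_n, u_n); k2 = f(t_n + h, u_n + h·k1); u_{n+1} = u_n + (h/2)·(k1 + k2).
t=0.000000, u=-1.800000:
  k1 = f(0.000000, -1.800000) = 0.000000
  k2 = f(0.140000, -1.800000) = 0.110880
  u ← -1.800000 + (0.14/2)·(0.000000 + 0.110880) = -1.792238
t=0.140000, u=-1.792238:
  k1 = f(0.140000, -1.792238) = 0.110402
  k2 = f(0.280000, -1.776782) = 0.218900
  u ← -1.792238 + (0.14/2)·(0.110402 + 0.218900) = -1.769187
t=0.280000, u=-1.769187:
  k1 = f(0.280000, -1.769187) = 0.217964
  k2 = f(0.420000, -1.738672) = 0.321307
  u ← -1.769187 + (0.14/2)·(0.217964 + 0.321307) = -1.731438
u(0.42) ≈ -1.7314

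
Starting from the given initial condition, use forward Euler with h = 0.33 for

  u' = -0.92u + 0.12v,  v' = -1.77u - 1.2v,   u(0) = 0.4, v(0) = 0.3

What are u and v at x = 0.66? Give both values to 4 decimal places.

0.2002, -0.2013

Euler on (u,v): u_{n+1} = u_n + h·u', v_{n+1} = v_n + h·v'.
0.000000: (0.400000, 0.300000); f=(-0.332000, -1.068000) → (0.290440, -0.052440)
0.330000: (0.290440, -0.052440); f=(-0.273498, -0.451151) → (0.200186, -0.201320)
(u(0.66), v(0.66)) ≈ (0.2002, -0.2013)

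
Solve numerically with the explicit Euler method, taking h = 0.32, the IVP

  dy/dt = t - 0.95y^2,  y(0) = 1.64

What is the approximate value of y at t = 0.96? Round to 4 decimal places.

Euler: y_{n+1} = y_n + h·f(t_n, y_n).
t=0.000000, y=1.640000: f=-2.555120 → y ← 1.640000 + 0.32·(-2.555120) = 0.822362
t=0.320000, y=0.822362: f=-0.322465 → y ← 0.822362 + 0.32·(-0.322465) = 0.719173
t=0.640000, y=0.719173: f=0.148651 → y ← 0.719173 + 0.32·0.148651 = 0.766741
y(0.96) ≈ 0.7667

0.7667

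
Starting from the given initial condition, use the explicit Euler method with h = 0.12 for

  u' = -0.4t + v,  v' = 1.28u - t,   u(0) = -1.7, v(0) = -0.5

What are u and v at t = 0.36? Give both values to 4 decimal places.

-1.9941, -1.3599

Euler on (u,v): u_{n+1} = u_n + h·u', v_{n+1} = v_n + h·v'.
0.000000: (-1.700000, -0.500000); f=(-0.500000, -2.176000) → (-1.760000, -0.761120)
0.120000: (-1.760000, -0.761120); f=(-0.809120, -2.372800) → (-1.857094, -1.045856)
0.240000: (-1.857094, -1.045856); f=(-1.141856, -2.617081) → (-1.994117, -1.359906)
(u(0.36), v(0.36)) ≈ (-1.9941, -1.3599)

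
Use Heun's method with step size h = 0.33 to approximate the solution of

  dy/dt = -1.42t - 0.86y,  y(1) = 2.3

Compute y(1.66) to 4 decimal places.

Heun: k1 = f(t_n, y_n); k2 = f(t_n + h, y_n + h·k1); y_{n+1} = y_n + (h/2)·(k1 + k2).
t=1.000000, y=2.300000:
  k1 = f(1.000000, 2.300000) = -3.398000
  k2 = f(1.330000, 1.178660) = -2.902248
  y ← 2.300000 + (0.33/2)·(-3.398000 + (-2.902248)) = 1.260459
t=1.330000, y=1.260459:
  k1 = f(1.330000, 1.260459) = -2.972595
  k2 = f(1.660000, 0.279503) = -2.597572
  y ← 1.260459 + (0.33/2)·(-2.972595 + (-2.597572)) = 0.341382
y(1.66) ≈ 0.3414

0.3414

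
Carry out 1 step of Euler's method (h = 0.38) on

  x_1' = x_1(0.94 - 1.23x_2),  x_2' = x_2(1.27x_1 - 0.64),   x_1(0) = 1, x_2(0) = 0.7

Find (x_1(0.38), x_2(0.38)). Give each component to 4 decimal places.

1.0300, 0.8676

Euler on (x_1,x_2): x_1_{n+1} = x_1_n + h·x_1', x_2_{n+1} = x_2_n + h·x_2'.
0.000000: (1.000000, 0.700000); f=(0.079000, 0.441000) → (1.030020, 0.867580)
(x_1(0.38), x_2(0.38)) ≈ (1.0300, 0.8676)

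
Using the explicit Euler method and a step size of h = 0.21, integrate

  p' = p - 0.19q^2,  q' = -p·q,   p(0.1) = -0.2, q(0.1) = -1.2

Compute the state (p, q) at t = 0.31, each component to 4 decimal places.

Euler on (p,q): p_{n+1} = p_n + h·p', q_{n+1} = q_n + h·q'.
0.100000: (-0.200000, -1.200000); f=(-0.473600, -0.240000) → (-0.299456, -1.250400)
(p(0.31), q(0.31)) ≈ (-0.2995, -1.2504)

-0.2995, -1.2504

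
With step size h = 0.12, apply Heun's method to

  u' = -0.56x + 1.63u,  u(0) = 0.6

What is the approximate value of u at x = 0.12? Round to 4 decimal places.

Heun: k1 = f(x_n, u_n); k2 = f(x_n + h, u_n + h·k1); u_{n+1} = u_n + (h/2)·(k1 + k2).
x=0.000000, u=0.600000:
  k1 = f(0.000000, 0.600000) = 0.978000
  k2 = f(0.120000, 0.717360) = 1.102097
  u ← 0.600000 + (0.12/2)·(0.978000 + 1.102097) = 0.724806
u(0.12) ≈ 0.7248

0.7248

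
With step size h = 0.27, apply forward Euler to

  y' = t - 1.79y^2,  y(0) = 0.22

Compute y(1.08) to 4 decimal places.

Euler: y_{n+1} = y_n + h·f(t_n, y_n).
t=0.000000, y=0.220000: f=-0.086636 → y ← 0.220000 + 0.27·(-0.086636) = 0.196608
t=0.270000, y=0.196608: f=0.200808 → y ← 0.196608 + 0.27·0.200808 = 0.250826
t=0.540000, y=0.250826: f=0.427384 → y ← 0.250826 + 0.27·0.427384 = 0.366220
t=0.810000, y=0.366220: f=0.569930 → y ← 0.366220 + 0.27·0.569930 = 0.520101
y(1.08) ≈ 0.5201

0.5201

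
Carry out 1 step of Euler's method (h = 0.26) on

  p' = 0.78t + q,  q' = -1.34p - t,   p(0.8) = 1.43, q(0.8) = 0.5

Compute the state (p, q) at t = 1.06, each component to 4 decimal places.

Euler on (p,q): p_{n+1} = p_n + h·p', q_{n+1} = q_n + h·q'.
0.800000: (1.430000, 0.500000); f=(1.124000, -2.716200) → (1.722240, -0.206212)
(p(1.06), q(1.06)) ≈ (1.7222, -0.2062)

1.7222, -0.2062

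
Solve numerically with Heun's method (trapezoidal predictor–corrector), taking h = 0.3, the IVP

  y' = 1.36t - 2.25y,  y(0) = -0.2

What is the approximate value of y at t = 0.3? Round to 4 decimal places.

-0.0494

Heun: k1 = f(t_n, y_n); k2 = f(t_n + h, y_n + h·k1); y_{n+1} = y_n + (h/2)·(k1 + k2).
t=0.000000, y=-0.200000:
  k1 = f(0.000000, -0.200000) = 0.450000
  k2 = f(0.300000, -0.065000) = 0.554250
  y ← -0.200000 + (0.3/2)·(0.450000 + 0.554250) = -0.049363
y(0.3) ≈ -0.0494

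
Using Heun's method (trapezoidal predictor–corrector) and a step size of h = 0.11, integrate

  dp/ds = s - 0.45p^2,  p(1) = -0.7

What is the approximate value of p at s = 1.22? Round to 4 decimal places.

-0.4926

Heun: k1 = f(s_n, p_n); k2 = f(s_n + h, p_n + h·k1); p_{n+1} = p_n + (h/2)·(k1 + k2).
s=1.000000, p=-0.700000:
  k1 = f(1.000000, -0.700000) = 0.779500
  k2 = f(1.110000, -0.614255) = 0.940211
  p ← -0.700000 + (0.11/2)·(0.779500 + 0.940211) = -0.605416
s=1.110000, p=-0.605416:
  k1 = f(1.110000, -0.605416) = 0.945062
  k2 = f(1.220000, -0.501459) = 1.106842
  p ← -0.605416 + (0.11/2)·(0.945062 + 1.106842) = -0.492561
p(1.22) ≈ -0.4926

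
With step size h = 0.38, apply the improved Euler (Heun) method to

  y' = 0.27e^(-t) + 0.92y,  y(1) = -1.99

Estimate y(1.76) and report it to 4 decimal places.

Heun: k1 = f(t_n, y_n); k2 = f(t_n + h, y_n + h·k1); y_{n+1} = y_n + (h/2)·(k1 + k2).
t=1.000000, y=-1.990000:
  k1 = f(1.000000, -1.990000) = -1.731473
  k2 = f(1.380000, -2.647960) = -2.368197
  y ← -1.990000 + (0.38/2)·(-1.731473 + (-2.368197)) = -2.768937
t=1.380000, y=-2.768937:
  k1 = f(1.380000, -2.768937) = -2.479496
  k2 = f(1.760000, -3.711146) = -3.367802
  y ← -2.768937 + (0.38/2)·(-2.479496 + (-3.367802)) = -3.879924
y(1.76) ≈ -3.8799

-3.8799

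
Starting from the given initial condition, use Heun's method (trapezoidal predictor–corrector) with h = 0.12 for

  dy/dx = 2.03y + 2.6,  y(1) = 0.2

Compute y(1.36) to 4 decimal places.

1.7759

Heun: k1 = f(x_n, y_n); k2 = f(x_n + h, y_n + h·k1); y_{n+1} = y_n + (h/2)·(k1 + k2).
x=1.000000, y=0.200000:
  k1 = f(1.000000, 0.200000) = 3.006000
  k2 = f(1.120000, 0.560720) = 3.738262
  y ← 0.200000 + (0.12/2)·(3.006000 + 3.738262) = 0.604656
x=1.120000, y=0.604656:
  k1 = f(1.120000, 0.604656) = 3.827451
  k2 = f(1.240000, 1.063950) = 4.759818
  y ← 0.604656 + (0.12/2)·(3.827451 + 4.759818) = 1.119892
x=1.240000, y=1.119892:
  k1 = f(1.240000, 1.119892) = 4.873380
  k2 = f(1.360000, 1.704698) = 6.060536
  y ← 1.119892 + (0.12/2)·(4.873380 + 6.060536) = 1.775927
y(1.36) ≈ 1.7759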